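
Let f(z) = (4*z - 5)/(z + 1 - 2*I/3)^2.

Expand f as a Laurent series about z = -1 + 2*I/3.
Put w = z - (-1 + 2*I/3), i.e. z = w - 1 + 2*I/3. The denominator is w^2, so it suffices to rewrite the numerator in powers of w.

P(z) = 4*z - 5
P(w - 1 + 2*I/3) = -9 + 8*I/3 + 4*w

Dividing each term by w^2:
  f = (-9 + 8*I/3)/w^2 + 4/w

Substituting back w = z + 1 - 2*I/3:
  f(z) = (-9 + 8*I/3)/(z + 1 - 2*I/3)^2 + 4/(z + 1 - 2*I/3)

The series is finite because the numerator is a polynomial; the negative powers form the principal part, and the coefficient of 1/(z + 1 - 2*I/3) gives Res(f, -1 + 2*I/3) = 4.

Final answer: (-9 + 8*I/3)/(z + 1 - 2*I/3)^2 + 4/(z + 1 - 2*I/3)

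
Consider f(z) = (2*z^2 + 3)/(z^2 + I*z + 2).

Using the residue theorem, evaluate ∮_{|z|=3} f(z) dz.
By the residue theorem, ∮_C f(z) dz = 2πi · (sum of the residues of f at the poles inside |z| = 3).

The denominator factors as (z + 2*I)*(z - I), so the singularities of f are simple poles at z = -2*I, z = I.
  |-2*I|² = 4 < 9 = 3², so this pole is inside the contour.
  |I|² = 1 < 9 = 3², so this pole is inside the contour.

With P(z) = 2*z^2 + 3 and Q(z) = z^2 + I*z + 2, each pole is simple, so Res(f, z₀) = P(z₀)/Q'(z₀) with Q'(z) = 2*z + I.
  Res(f, -2*I) = P(-2*I)/Q'(-2*I) = (-5)/(-3*I) = -5*I/3
  Res(f, I) = P(I)/Q'(I) = (1)/(3*I) = -I/3

Sum of residues inside C: -2*I
∮_C f(z) dz = 2πi · (-2*I) = 4*pi

Final answer: 4*pi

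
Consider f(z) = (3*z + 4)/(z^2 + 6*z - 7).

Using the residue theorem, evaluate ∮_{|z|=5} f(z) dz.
By the residue theorem, ∮_C f(z) dz = 2πi · (sum of the residues of f at the poles inside |z| = 5).

The denominator factors as (z + 7)*(z - 1), so the singularities of f are simple poles at z = -7, z = 1.
  |-7|² = 49 > 25 = 5², so this pole is outside the contour.
  |1|² = 1 < 25 = 5², so this pole is inside the contour.

With P(z) = 3*z + 4 and Q(z) = z^2 + 6*z - 7, each pole is simple, so Res(f, z₀) = P(z₀)/Q'(z₀) with Q'(z) = 2*z + 6.
  Res(f, 1) = P(1)/Q'(1) = (7)/(8) = 7/8

∮_C f(z) dz = 2πi · (7/8) = 7*I*pi/4

Final answer: 7*I*pi/4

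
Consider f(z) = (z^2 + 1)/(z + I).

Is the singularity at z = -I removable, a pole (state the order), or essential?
The numerator vanishes at z = -I ((-I)^2 = -1), so it is divisible by z + I:
  z^2 + 1 = (z + I)*(z - I)
Hence for z ≠ -I, f(z) = z - I, a polynomial, and lim_{z→-I} f(z) = -2*I is finite.
So the singularity is removable.

Final answer: removable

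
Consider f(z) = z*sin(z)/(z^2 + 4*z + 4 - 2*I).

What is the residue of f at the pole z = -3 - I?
Write f(z) = P(z)/Q(z) with P(z) = z*sin(z) and Q(z) = z^2 + 4*z + 4 - 2*I.
The denominator factors as Q(z) = (z + 1 - I)*(z + 3 + I), so z = -3 - I is a simple zero of Q and P is analytic there; z = -3 - I is therefore a simple pole and
  Res(f, z₀) = P(z₀)/Q'(z₀).

Q'(z) = 2*z + 4, so Q'(-3 - I) = -2 - 2*I.
P(-3 - I) = (3 + I)*sin(3 + I).

Res(f, -3 - I) = ((3 + I)*sin(3 + I))/(-2 - 2*I) = (-1 + I/2)*sin(3 + I)

Final answer: (-1 + I/2)*sin(3 + I)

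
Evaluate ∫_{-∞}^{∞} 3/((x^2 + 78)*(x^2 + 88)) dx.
Let f(z) = 3/((z^2 + 78)*(z^2 + 88)). The denominator has no real zeros and deg Q - deg P = 4 ≥ 2, so the integral of f over the upper semicircle |z| = R tends to 0 as R → ∞. Closing the contour in the upper half-plane,
  ∫_{-∞}^{∞} f(x) dx = 2πi · Σ Res(f, z_k)  over the poles with Im z_k > 0.

Zeros of the denominator: z^2 + 78 = 0 gives z = ±sqrt(78)*I; z^2 + 88 = 0 gives z = ±2*sqrt(22)*I.
Upper half-plane: z = 2*sqrt(22)*I, z = sqrt(78)*I (simple).

Each pole is a simple zero of Q(z) = z^4 + 166*z^2 + 6864, so Res(f, z₀) = P(z₀)/Q'(z₀) with P(z) = 3, Q'(z) = 4*z^3 + 332*z:
  Res(f, 2*sqrt(22)*I) = (3)/(-40*sqrt(22)*I) = 3*sqrt(22)*I/880
  Res(f, sqrt(78)*I) = (3)/(20*sqrt(78)*I) = -sqrt(78)*I/520

Sum of residues: I*(-22*sqrt(78) + 39*sqrt(22))/11440
∫_{-∞}^{∞} f(x) dx = 2πi · (I*(-22*sqrt(78) + 39*sqrt(22))/11440) = pi*(-39*sqrt(22) + 22*sqrt(78))/5720

Final answer: pi*(-39*sqrt(22) + 22*sqrt(78))/5720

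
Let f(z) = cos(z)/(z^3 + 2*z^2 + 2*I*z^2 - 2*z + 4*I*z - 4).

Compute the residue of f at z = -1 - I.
(-1/4 - I/4)*cos(1 + I)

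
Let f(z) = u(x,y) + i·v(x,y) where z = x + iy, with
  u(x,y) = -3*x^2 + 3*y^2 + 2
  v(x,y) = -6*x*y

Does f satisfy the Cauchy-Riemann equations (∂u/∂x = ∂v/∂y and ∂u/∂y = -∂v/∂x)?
∂u/∂x = -6*x
∂v/∂y = -6*x
∂u/∂y = 6*y
∂v/∂x = -6*y
∂u/∂x = ∂v/∂y and ∂u/∂y = -∂v/∂x hold identically; f is analytic.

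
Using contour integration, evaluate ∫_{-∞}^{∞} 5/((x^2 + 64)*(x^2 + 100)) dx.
Let f(z) = 5/((z^2 + 64)*(z^2 + 100)). The denominator has no real zeros and deg Q - deg P = 4 ≥ 2, so the integral of f over the upper semicircle |z| = R tends to 0 as R → ∞. Closing the contour in the upper half-plane,
  ∫_{-∞}^{∞} f(x) dx = 2πi · Σ Res(f, z_k)  over the poles with Im z_k > 0.

Zeros of the denominator: z^2 + 64 = 0 gives z = ±8*I; z^2 + 100 = 0 gives z = ±10*I.
Upper half-plane: z = 8*I, z = 10*I (simple).

Each pole is a simple zero of Q(z) = z^4 + 164*z^2 + 6400, so Res(f, z₀) = P(z₀)/Q'(z₀) with P(z) = 5, Q'(z) = 4*z^3 + 328*z:
  Res(f, 8*I) = (5)/(576*I) = -5*I/576
  Res(f, 10*I) = (5)/(-720*I) = I/144

Sum of residues: -I/576
∫_{-∞}^{∞} f(x) dx = 2πi · (-I/576) = pi/288

Final answer: pi/288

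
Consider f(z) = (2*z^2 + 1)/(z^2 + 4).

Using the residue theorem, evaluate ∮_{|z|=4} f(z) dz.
By the residue theorem, ∮_C f(z) dz = 2πi · (sum of the residues of f at the poles inside |z| = 4).

The denominator factors as (z + 2*I)*(z - 2*I), so the singularities of f are simple poles at z = -2*I, z = 2*I.
  |-2*I|² = 4 < 16 = 4², so this pole is inside the contour.
  |2*I|² = 4 < 16 = 4², so this pole is inside the contour.

With P(z) = 2*z^2 + 1 and Q(z) = z^2 + 4, each pole is simple, so Res(f, z₀) = P(z₀)/Q'(z₀) with Q'(z) = 2*z.
  Res(f, -2*I) = P(-2*I)/Q'(-2*I) = (-7)/(-4*I) = -7*I/4
  Res(f, 2*I) = P(2*I)/Q'(2*I) = (-7)/(4*I) = 7*I/4

Sum of residues inside C: 0
∮_C f(z) dz = 2πi · (0) = 0

Final answer: 0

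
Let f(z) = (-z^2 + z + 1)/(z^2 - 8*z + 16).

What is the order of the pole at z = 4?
Factor the denominator:
  z^2 - 8*z + 16 = (z - 4)^2

The numerator P(z) = -z^2 + z + 1 has P(4) = -11 ≠ 0, so no factor of (z - 4) cancels.
Near z = 4 we can therefore write f(z) = g(z)/(z - 4)^2 with g analytic at 4 and g(4) ≠ 0 (g is just the numerator).

Hence z = 4 is a pole of order 2.

Final answer: 2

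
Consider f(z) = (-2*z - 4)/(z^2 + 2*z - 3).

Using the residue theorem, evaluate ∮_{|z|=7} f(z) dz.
-4*I*pi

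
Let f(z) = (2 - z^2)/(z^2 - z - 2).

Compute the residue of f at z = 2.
Write f(z) = P(z)/Q(z) with P(z) = 2 - z^2 and Q(z) = z^2 - z - 2.
The denominator factors as Q(z) = (z + 1)*(z - 2), so z = 2 is a simple zero of Q and P is analytic there; z = 2 is therefore a simple pole and
  Res(f, z₀) = P(z₀)/Q'(z₀).

Q'(z) = 2*z - 1, so Q'(2) = 3.
P(2) = -2.

Res(f, 2) = (-2)/(3) = -2/3

Final answer: -2/3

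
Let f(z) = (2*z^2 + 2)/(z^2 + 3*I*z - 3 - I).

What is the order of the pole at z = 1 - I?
1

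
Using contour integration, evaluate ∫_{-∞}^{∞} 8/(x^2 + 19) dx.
Let f(z) = 8/(z^2 + 19). The denominator has no real zeros and deg Q - deg P = 2 ≥ 2, so the integral of f over the upper semicircle |z| = R tends to 0 as R → ∞. Closing the contour in the upper half-plane,
  ∫_{-∞}^{∞} f(x) dx = 2πi · Σ Res(f, z_k)  over the poles with Im z_k > 0.

Zeros of the denominator: z^2 + 19 = 0 gives z = ±sqrt(19)*I.
Upper half-plane: z = sqrt(19)*I (simple).

Each pole is a simple zero of Q(z) = z^2 + 19, so Res(f, z₀) = P(z₀)/Q'(z₀) with P(z) = 8, Q'(z) = 2*z:
  Res(f, sqrt(19)*I) = (8)/(2*sqrt(19)*I) = -4*sqrt(19)*I/19

∫_{-∞}^{∞} f(x) dx = 2πi · (-4*sqrt(19)*I/19) = 8*sqrt(19)*pi/19

Final answer: 8*sqrt(19)*pi/19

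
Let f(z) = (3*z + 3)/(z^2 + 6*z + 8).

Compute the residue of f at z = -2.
Write f(z) = P(z)/Q(z) with P(z) = 3*z + 3 and Q(z) = z^2 + 6*z + 8.
The denominator factors as Q(z) = (z + 4)*(z + 2), so z = -2 is a simple zero of Q and P is analytic there; z = -2 is therefore a simple pole and
  Res(f, z₀) = P(z₀)/Q'(z₀).

Q'(z) = 2*z + 6, so Q'(-2) = 2.
P(-2) = -3.

Res(f, -2) = (-3)/(2) = -3/2

Final answer: -3/2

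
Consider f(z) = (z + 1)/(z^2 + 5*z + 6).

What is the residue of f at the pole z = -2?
Write f(z) = P(z)/Q(z) with P(z) = z + 1 and Q(z) = z^2 + 5*z + 6.
The denominator factors as Q(z) = (z + 2)*(z + 3), so z = -2 is a simple zero of Q and P is analytic there; z = -2 is therefore a simple pole and
  Res(f, z₀) = P(z₀)/Q'(z₀).

Q'(z) = 2*z + 5, so Q'(-2) = 1.
P(-2) = -1.

Res(f, -2) = (-1)/(1) = -1

Final answer: -1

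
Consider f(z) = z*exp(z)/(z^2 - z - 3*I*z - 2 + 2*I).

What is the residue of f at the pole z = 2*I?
Write f(z) = P(z)/Q(z) with P(z) = z*exp(z) and Q(z) = z^2 - z - 3*I*z - 2 + 2*I.
The denominator factors as Q(z) = (z - 2*I)*(z - 1 - I), so z = 2*I is a simple zero of Q and P is analytic there; z = 2*I is therefore a simple pole and
  Res(f, z₀) = P(z₀)/Q'(z₀).

Q'(z) = 2*z - 1 - 3*I, so Q'(2*I) = -1 + I.
P(2*I) = 2*I*exp(2*I).

Res(f, 2*I) = (2*I*exp(2*I))/(-1 + I) = (1 - I)*exp(2*I)

Final answer: (1 - I)*exp(2*I)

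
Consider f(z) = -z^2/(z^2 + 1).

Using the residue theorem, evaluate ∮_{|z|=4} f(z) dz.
By the residue theorem, ∮_C f(z) dz = 2πi · (sum of the residues of f at the poles inside |z| = 4).

The denominator factors as (z - I)*(z + I), so the singularities of f are simple poles at z = I, z = -I.
  |I|² = 1 < 16 = 4², so this pole is inside the contour.
  |-I|² = 1 < 16 = 4², so this pole is inside the contour.

With P(z) = -z^2 and Q(z) = z^2 + 1, each pole is simple, so Res(f, z₀) = P(z₀)/Q'(z₀) with Q'(z) = 2*z.
  Res(f, I) = P(I)/Q'(I) = (1)/(2*I) = -I/2
  Res(f, -I) = P(-I)/Q'(-I) = (1)/(-2*I) = I/2

Sum of residues inside C: 0
∮_C f(z) dz = 2πi · (0) = 0

Final answer: 0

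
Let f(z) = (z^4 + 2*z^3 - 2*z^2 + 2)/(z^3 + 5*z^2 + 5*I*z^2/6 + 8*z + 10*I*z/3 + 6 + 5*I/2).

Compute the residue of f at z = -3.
Write f(z) = P(z)/Q(z) with P(z) = z^4 + 2*z^3 - 2*z^2 + 2 and Q(z) = z^3 + 5*z^2 + 5*I*z^2/6 + 8*z + 10*I*z/3 + 6 + 5*I/2.
The denominator factors as Q(z) = (z + 1 + 3*I/2)*(z + 3)*(z + 1 - 2*I/3), so z = -3 is a simple zero of Q and P is analytic there; z = -3 is therefore a simple pole and
  Res(f, z₀) = P(z₀)/Q'(z₀).

Q'(z) = 3*z^2 + 10*z + 5*I*z/3 + 8 + 10*I/3, so Q'(-3) = 5 - 5*I/3.
P(-3) = 11.

Res(f, -3) = (11)/(5 - 5*I/3) = 99/50 + 33*I/50

Final answer: 99/50 + 33*I/50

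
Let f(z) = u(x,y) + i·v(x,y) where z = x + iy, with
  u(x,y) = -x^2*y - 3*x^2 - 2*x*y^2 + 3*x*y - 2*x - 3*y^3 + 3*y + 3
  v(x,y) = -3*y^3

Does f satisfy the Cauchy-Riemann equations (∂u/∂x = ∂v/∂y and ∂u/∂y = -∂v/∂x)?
∂u/∂x = -2*x*y - 6*x - 2*y^2 + 3*y - 2
∂v/∂y = -9*y^2
∂u/∂y = -x^2 - 4*x*y + 3*x - 9*y^2 + 3
∂v/∂x = 0
∂u/∂x ≠ ∂v/∂y and ∂u/∂y ≠ -∂v/∂x; the Cauchy-Riemann equations are not satisfied, so f is not analytic.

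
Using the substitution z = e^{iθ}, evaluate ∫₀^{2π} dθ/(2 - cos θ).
Call the integral J. The integrand is 2π-periodic and we integrate over a full period, so shifting θ does not change the value (θ → θ + π flips the sign of the trig term). Hence
  J = ∫₀^{2π} dθ/(2 + cos θ).
Put z = e^{iθ}: then cos θ = (z + 1/z)/2, dθ = dz/(iz), and z runs once counterclockwise around |z| = 1:
  J = ∮_{|z|=1} 1/(2 + (z + 1/z)/2) · dz/(iz) = (2/i) ∮_{|z|=1} dz/(z^2 + 4*z + 1).
The roots of z^2 + 4*z + 1 are z = (-2 ± sqrt(2^2 - 1^2)), with sqrt(3) = sqrt(3); their product is 1, so only z₊ = -2 + sqrt(3) lies inside the unit circle (z₋ = -2 - sqrt(3) lies outside).
z₊ is a simple zero of q(z) = z^2 + 4*z + 1, so Res(1/q, z₊) = 1/q'(z₊) with q'(z) = 2*z + 4; and q'(z₊) = (z₊ - z₋) = 2*sqrt(3).
Therefore J = (2/i) · 2πi · 1/(2*sqrt(3)) = 2*pi/(sqrt(3)) = 2*sqrt(3)*pi/3

Final answer: 2*sqrt(3)*pi/3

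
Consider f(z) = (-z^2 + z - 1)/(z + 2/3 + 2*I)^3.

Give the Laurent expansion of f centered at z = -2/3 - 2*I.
Put w = z - (-2/3 - 2*I), i.e. z = w - 2/3 - 2*I. The denominator is w^3, so it suffices to rewrite the numerator in powers of w.

P(z) = -z^2 + z - 1
P(w - 2/3 - 2*I) = 17/9 - 14*I/3 + (7/3 + 4*I)*w - w^2

Dividing each term by w^3:
  f = (17/9 - 14*I/3)/w^3 + (7/3 + 4*I)/w^2 - 1/w

Substituting back w = z + 2/3 + 2*I:
  f(z) = (17/9 - 14*I/3)/(z + 2/3 + 2*I)^3 + (7/3 + 4*I)/(z + 2/3 + 2*I)^2 - 1/(z + 2/3 + 2*I)

The series is finite because the numerator is a polynomial; the negative powers form the principal part, and the coefficient of 1/(z + 2/3 + 2*I) gives Res(f, -2/3 - 2*I) = -1.

Final answer: (17/9 - 14*I/3)/(z + 2/3 + 2*I)^3 + (7/3 + 4*I)/(z + 2/3 + 2*I)^2 - 1/(z + 2/3 + 2*I)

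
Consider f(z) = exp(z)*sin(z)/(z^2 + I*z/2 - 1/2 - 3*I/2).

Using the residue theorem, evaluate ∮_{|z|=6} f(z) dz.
By the residue theorem, ∮_C f(z) dz = 2πi · (sum of the residues of f at the poles inside |z| = 6).

The denominator factors as (z + 1 + I)*(z - 1 - I/2), so the singularities of f are simple poles at z = -1 - I, z = 1 + I/2.
  |-1 - I|² = 2 < 36 = 6², so this pole is inside the contour.
  |1 + I/2|² = 5/4 < 36 = 6², so this pole is inside the contour.

With P(z) = exp(z)*sin(z) and Q(z) = z^2 + I*z/2 - 1/2 - 3*I/2, each pole is simple, so Res(f, z₀) = P(z₀)/Q'(z₀) with Q'(z) = 2*z + I/2.
  Res(f, -1 - I) = P(-1 - I)/Q'(-1 - I) = (-exp(-1 - I)*sin(1 + I))/(-2 - 3*I/2) = (8/25 - 6*I/25)*exp(-1 - I)*sin(1 + I)
  Res(f, 1 + I/2) = P(1 + I/2)/Q'(1 + I/2) = (exp(1 + I/2)*sin(1 + I/2))/(2 + 3*I/2) = (8/25 - 6*I/25)*exp(1 + I/2)*sin(1 + I/2)

Sum of residues inside C: (8/25 - 6*I/25)*exp(-1 - I)*sin(1 + I) + (8/25 - 6*I/25)*exp(1 + I/2)*sin(1 + I/2)
∮_C f(z) dz = 2πi · ((8/25 - 6*I/25)*exp(-1 - I)*sin(1 + I) + (8/25 - 6*I/25)*exp(1 + I/2)*sin(1 + I/2)) = pi*(12/25 + 16*I/25)*exp(-1 - I)*sin(1 + I) + pi*(12/25 + 16*I/25)*exp(1 + I/2)*sin(1 + I/2)

Final answer: pi*(12/25 + 16*I/25)*exp(-1 - I)*sin(1 + I) + pi*(12/25 + 16*I/25)*exp(1 + I/2)*sin(1 + I/2)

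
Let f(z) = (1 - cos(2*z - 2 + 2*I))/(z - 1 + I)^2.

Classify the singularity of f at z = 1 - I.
Let u = z - 1 + I. The argument of cos is 2*z - 2 + 2*I = 2u, so
  f = (1 - cos(2u))/u^2 = ((2u)^2/2 - (2u)^4/24 + ...)/u^2 = 2 - (2/3)*u^2 + ...
The Laurent expansion about u = 0 has no negative powers; equivalently lim_{z→1 - I} f(z) = 2 exists and is finite.
So the singularity is removable.

Final answer: removable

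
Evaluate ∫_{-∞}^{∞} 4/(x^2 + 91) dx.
Let f(z) = 4/(z^2 + 91). The denominator has no real zeros and deg Q - deg P = 2 ≥ 2, so the integral of f over the upper semicircle |z| = R tends to 0 as R → ∞. Closing the contour in the upper half-plane,
  ∫_{-∞}^{∞} f(x) dx = 2πi · Σ Res(f, z_k)  over the poles with Im z_k > 0.

Zeros of the denominator: z^2 + 91 = 0 gives z = ±sqrt(91)*I.
Upper half-plane: z = sqrt(91)*I (simple).

Each pole is a simple zero of Q(z) = z^2 + 91, so Res(f, z₀) = P(z₀)/Q'(z₀) with P(z) = 4, Q'(z) = 2*z:
  Res(f, sqrt(91)*I) = (4)/(2*sqrt(91)*I) = -2*sqrt(91)*I/91

∫_{-∞}^{∞} f(x) dx = 2πi · (-2*sqrt(91)*I/91) = 4*sqrt(91)*pi/91

Final answer: 4*sqrt(91)*pi/91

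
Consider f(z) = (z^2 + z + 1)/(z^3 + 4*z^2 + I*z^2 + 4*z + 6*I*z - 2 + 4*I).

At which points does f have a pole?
The singularities of f are the zeros of the denominator. Factoring,
  z^3 + 4*z^2 + I*z^2 + 4*z + 6*I*z - 2 + 4*I = (z + 3 - I)*(z + 1 + I)*(z + I)
so the candidates are z = -3 + I, z = -1 - I, z = -I.

Check the numerator P(z) = z^2 + z + 1 at each one:
  P(-3 + I) = 6 - 5*I ≠ 0, so z = -3 + I is a (simple) pole.
  P(-1 - I) = I ≠ 0, so z = -1 - I is a (simple) pole.
  P(-I) = -I ≠ 0, so z = -I is a (simple) pole.

Poles of f: {-3 + I, -1 - I, -I}

Final answer: {-3 + I, -1 - I, -I}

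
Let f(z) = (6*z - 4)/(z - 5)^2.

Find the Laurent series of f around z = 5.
26/(z - 5)^2 + 6/(z - 5)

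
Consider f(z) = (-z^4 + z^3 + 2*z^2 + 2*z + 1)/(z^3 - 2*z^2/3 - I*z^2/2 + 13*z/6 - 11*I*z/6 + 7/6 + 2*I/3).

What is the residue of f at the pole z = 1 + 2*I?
951/289 - 591*I/289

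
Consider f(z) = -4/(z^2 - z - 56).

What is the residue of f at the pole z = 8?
Write f(z) = P(z)/Q(z) with P(z) = -4 and Q(z) = z^2 - z - 56.
The denominator factors as Q(z) = (z - 8)*(z + 7), so z = 8 is a simple zero of Q and P is analytic there; z = 8 is therefore a simple pole and
  Res(f, z₀) = P(z₀)/Q'(z₀).

Q'(z) = 2*z - 1, so Q'(8) = 15.
P(8) = -4.

Res(f, 8) = (-4)/(15) = -4/15

Final answer: -4/15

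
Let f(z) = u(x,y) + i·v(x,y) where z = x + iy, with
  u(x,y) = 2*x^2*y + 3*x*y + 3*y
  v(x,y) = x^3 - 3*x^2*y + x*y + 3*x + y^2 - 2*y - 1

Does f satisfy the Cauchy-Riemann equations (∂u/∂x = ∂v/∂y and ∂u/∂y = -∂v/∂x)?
∂u/∂x = 4*x*y + 3*y
∂v/∂y = -3*x^2 + x + 2*y - 2
∂u/∂y = 2*x^2 + 3*x + 3
∂v/∂x = 3*x^2 - 6*x*y + y + 3
∂u/∂x ≠ ∂v/∂y and ∂u/∂y ≠ -∂v/∂x; the Cauchy-Riemann equations are not satisfied, so f is not analytic.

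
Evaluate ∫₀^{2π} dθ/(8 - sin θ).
2*sqrt(7)*pi/21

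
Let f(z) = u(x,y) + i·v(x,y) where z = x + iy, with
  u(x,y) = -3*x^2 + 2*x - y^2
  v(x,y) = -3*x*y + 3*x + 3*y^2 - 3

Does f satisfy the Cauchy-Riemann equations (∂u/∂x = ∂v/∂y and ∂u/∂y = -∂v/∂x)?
∂u/∂x = 2 - 6*x
∂v/∂y = -3*x + 6*y
∂u/∂y = -2*y
∂v/∂x = 3 - 3*y
∂u/∂x ≠ ∂v/∂y and ∂u/∂y ≠ -∂v/∂x; the Cauchy-Riemann equations are not satisfied, so f is not analytic.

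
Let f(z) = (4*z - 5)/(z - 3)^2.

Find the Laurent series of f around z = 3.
Put w = z - (3), i.e. z = w + 3. The denominator is w^2, so it suffices to rewrite the numerator in powers of w.

P(z) = 4*z - 5
P(w + 3) = 7 + 4*w

Dividing each term by w^2:
  f = 7/w^2 + 4/w

Substituting back w = z - 3:
  f(z) = 7/(z - 3)^2 + 4/(z - 3)

The series is finite because the numerator is a polynomial; the negative powers form the principal part, and the coefficient of 1/(z - 3) gives Res(f, 3) = 4.

Final answer: 7/(z - 3)^2 + 4/(z - 3)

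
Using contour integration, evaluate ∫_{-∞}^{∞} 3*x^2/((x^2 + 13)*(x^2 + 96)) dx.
3*pi*(-sqrt(13) + 4*sqrt(6))/83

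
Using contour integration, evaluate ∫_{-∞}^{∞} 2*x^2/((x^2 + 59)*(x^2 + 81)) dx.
pi*(9 - sqrt(59))/11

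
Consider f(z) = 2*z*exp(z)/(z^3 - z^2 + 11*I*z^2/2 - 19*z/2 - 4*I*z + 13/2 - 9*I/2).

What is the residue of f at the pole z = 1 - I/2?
(-8/25 - 4*I/25)*exp(1 - I/2)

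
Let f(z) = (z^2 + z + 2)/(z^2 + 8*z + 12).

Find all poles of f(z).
{-6, -2}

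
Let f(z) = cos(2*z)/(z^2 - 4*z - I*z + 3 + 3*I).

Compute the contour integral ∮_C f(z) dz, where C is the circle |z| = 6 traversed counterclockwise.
By the residue theorem, ∮_C f(z) dz = 2πi · (sum of the residues of f at the poles inside |z| = 6).

The denominator factors as (z - 1 - I)*(z - 3), so the singularities of f are simple poles at z = 1 + I, z = 3.
  |1 + I|² = 2 < 36 = 6², so this pole is inside the contour.
  |3|² = 9 < 36 = 6², so this pole is inside the contour.

With P(z) = cos(2*z) and Q(z) = z^2 - 4*z - I*z + 3 + 3*I, each pole is simple, so Res(f, z₀) = P(z₀)/Q'(z₀) with Q'(z) = 2*z - 4 - I.
  Res(f, 1 + I) = P(1 + I)/Q'(1 + I) = (cos(2 + 2*I))/(-2 + I) = (-2/5 - I/5)*cos(2 + 2*I)
  Res(f, 3) = P(3)/Q'(3) = (cos(6))/(2 - I) = (2/5 + I/5)*cos(6)

Sum of residues inside C: (2/5 + I/5)*cos(6) + (-2/5 - I/5)*cos(2 + 2*I)
∮_C f(z) dz = 2πi · ((2/5 + I/5)*cos(6) + (-2/5 - I/5)*cos(2 + 2*I)) = pi*(2/5 - 4*I/5)*cos(2 + 2*I) + pi*(-2/5 + 4*I/5)*cos(6)

Final answer: pi*(2/5 - 4*I/5)*cos(2 + 2*I) + pi*(-2/5 + 4*I/5)*cos(6)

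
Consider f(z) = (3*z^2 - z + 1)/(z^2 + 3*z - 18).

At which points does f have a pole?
The singularities of f are the zeros of the denominator. Factoring,
  z^2 + 3*z - 18 = (z + 6)*(z - 3)
so the candidates are z = -6, z = 3.

Check the numerator P(z) = 3*z^2 - z + 1 at each one:
  P(-6) = 115 ≠ 0, so z = -6 is a (simple) pole.
  P(3) = 25 ≠ 0, so z = 3 is a (simple) pole.

Poles of f: {-6, 3}

Final answer: {-6, 3}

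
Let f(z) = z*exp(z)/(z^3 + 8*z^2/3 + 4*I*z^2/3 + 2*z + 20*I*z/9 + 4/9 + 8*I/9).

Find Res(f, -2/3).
Write f(z) = P(z)/Q(z) with P(z) = z*exp(z) and Q(z) = z^3 + 8*z^2/3 + 4*I*z^2/3 + 2*z + 20*I*z/9 + 4/9 + 8*I/9.
The denominator factors as Q(z) = (z + 2/3)*(z + 1 + I/3)*(z + 1 + I), so z = -2/3 is a simple zero of Q and P is analytic there; z = -2/3 is therefore a simple pole and
  Res(f, z₀) = P(z₀)/Q'(z₀).

Q'(z) = 3*z^2 + 16*z/3 + 8*I*z/3 + 2 + 20*I/9, so Q'(-2/3) = -2/9 + 4*I/9.
P(-2/3) = -2*exp(-2/3)/3.

Res(f, -2/3) = (-2*exp(-2/3)/3)/(-2/9 + 4*I/9) = (3/5 + 6*I/5)*exp(-2/3)

Final answer: (3/5 + 6*I/5)*exp(-2/3)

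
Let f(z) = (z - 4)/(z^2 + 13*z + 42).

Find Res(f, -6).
Write f(z) = P(z)/Q(z) with P(z) = z - 4 and Q(z) = z^2 + 13*z + 42.
The denominator factors as Q(z) = (z + 6)*(z + 7), so z = -6 is a simple zero of Q and P is analytic there; z = -6 is therefore a simple pole and
  Res(f, z₀) = P(z₀)/Q'(z₀).

Q'(z) = 2*z + 13, so Q'(-6) = 1.
P(-6) = -10.

Res(f, -6) = (-10)/(1) = -10

Final answer: -10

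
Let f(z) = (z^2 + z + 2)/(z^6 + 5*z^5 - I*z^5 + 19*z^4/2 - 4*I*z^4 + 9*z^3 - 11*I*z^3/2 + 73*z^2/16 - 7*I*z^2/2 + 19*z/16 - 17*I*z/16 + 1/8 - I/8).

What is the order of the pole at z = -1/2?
Factor the denominator:
  z^6 + 5*z^5 - I*z^5 + 19*z^4/2 - 4*I*z^4 + 9*z^3 - 11*I*z^3/2 + 73*z^2/16 - 7*I*z^2/2 + 19*z/16 - 17*I*z/16 + 1/8 - I/8 = (z + 1/2)^4*(z + 2)*(z + 1 - I)

The numerator P(z) = z^2 + z + 2 has P(-1/2) = 7/4 ≠ 0, so no factor of (z + 1/2) cancels.
Near z = -1/2 we can therefore write f(z) = g(z)/(z + 1/2)^4 with g analytic at -1/2 and g(-1/2) ≠ 0 (g is the numerator divided by the remaining denominator factors).

Hence z = -1/2 is a pole of order 4.

Final answer: 4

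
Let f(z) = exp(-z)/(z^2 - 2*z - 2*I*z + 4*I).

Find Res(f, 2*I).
Write f(z) = P(z)/Q(z) with P(z) = exp(-z) and Q(z) = z^2 - 2*z - 2*I*z + 4*I.
The denominator factors as Q(z) = (z - 2*I)*(z - 2), so z = 2*I is a simple zero of Q and P is analytic there; z = 2*I is therefore a simple pole and
  Res(f, z₀) = P(z₀)/Q'(z₀).

Q'(z) = 2*z - 2 - 2*I, so Q'(2*I) = -2 + 2*I.
P(2*I) = exp(-2*I).

Res(f, 2*I) = (exp(-2*I))/(-2 + 2*I) = (-1/4 - I/4)*exp(-2*I)

Final answer: (-1/4 - I/4)*exp(-2*I)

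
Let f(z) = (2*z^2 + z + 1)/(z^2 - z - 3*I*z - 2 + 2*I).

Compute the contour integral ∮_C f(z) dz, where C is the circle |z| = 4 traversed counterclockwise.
By the residue theorem, ∮_C f(z) dz = 2πi · (sum of the residues of f at the poles inside |z| = 4).

The denominator factors as (z - 1 - I)*(z - 2*I), so the singularities of f are simple poles at z = 1 + I, z = 2*I.
  |1 + I|² = 2 < 16 = 4², so this pole is inside the contour.
  |2*I|² = 4 < 16 = 4², so this pole is inside the contour.

With P(z) = 2*z^2 + z + 1 and Q(z) = z^2 - z - 3*I*z - 2 + 2*I, each pole is simple, so Res(f, z₀) = P(z₀)/Q'(z₀) with Q'(z) = 2*z - 1 - 3*I.
  Res(f, 1 + I) = P(1 + I)/Q'(1 + I) = (2 + 5*I)/(1 - I) = -3/2 + 7*I/2
  Res(f, 2*I) = P(2*I)/Q'(2*I) = (-7 + 2*I)/(-1 + I) = 9/2 + 5*I/2

Sum of residues inside C: 3 + 6*I
∮_C f(z) dz = 2πi · (3 + 6*I) = pi*(-12 + 6*I)

Final answer: pi*(-12 + 6*I)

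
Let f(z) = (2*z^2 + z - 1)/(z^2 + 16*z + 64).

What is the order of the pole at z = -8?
Factor the denominator:
  z^2 + 16*z + 64 = (z + 8)^2

The numerator P(z) = 2*z^2 + z - 1 has P(-8) = 119 ≠ 0, so no factor of (z + 8) cancels.
Near z = -8 we can therefore write f(z) = g(z)/(z + 8)^2 with g analytic at -8 and g(-8) ≠ 0 (g is just the numerator).

Hence z = -8 is a pole of order 2.

Final answer: 2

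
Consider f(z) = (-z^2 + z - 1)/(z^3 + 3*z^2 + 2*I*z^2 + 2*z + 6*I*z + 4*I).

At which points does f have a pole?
{-2, -1, -2*I}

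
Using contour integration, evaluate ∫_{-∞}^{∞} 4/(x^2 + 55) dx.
Let f(z) = 4/(z^2 + 55). The denominator has no real zeros and deg Q - deg P = 2 ≥ 2, so the integral of f over the upper semicircle |z| = R tends to 0 as R → ∞. Closing the contour in the upper half-plane,
  ∫_{-∞}^{∞} f(x) dx = 2πi · Σ Res(f, z_k)  over the poles with Im z_k > 0.

Zeros of the denominator: z^2 + 55 = 0 gives z = ±sqrt(55)*I.
Upper half-plane: z = sqrt(55)*I (simple).

Each pole is a simple zero of Q(z) = z^2 + 55, so Res(f, z₀) = P(z₀)/Q'(z₀) with P(z) = 4, Q'(z) = 2*z:
  Res(f, sqrt(55)*I) = (4)/(2*sqrt(55)*I) = -2*sqrt(55)*I/55

∫_{-∞}^{∞} f(x) dx = 2πi · (-2*sqrt(55)*I/55) = 4*sqrt(55)*pi/55

Final answer: 4*sqrt(55)*pi/55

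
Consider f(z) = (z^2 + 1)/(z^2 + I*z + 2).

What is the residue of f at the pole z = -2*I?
Write f(z) = P(z)/Q(z) with P(z) = z^2 + 1 and Q(z) = z^2 + I*z + 2.
The denominator factors as Q(z) = (z + 2*I)*(z - I), so z = -2*I is a simple zero of Q and P is analytic there; z = -2*I is therefore a simple pole and
  Res(f, z₀) = P(z₀)/Q'(z₀).

Q'(z) = 2*z + I, so Q'(-2*I) = -3*I.
P(-2*I) = -3.

Res(f, -2*I) = (-3)/(-3*I) = -I

Final answer: -I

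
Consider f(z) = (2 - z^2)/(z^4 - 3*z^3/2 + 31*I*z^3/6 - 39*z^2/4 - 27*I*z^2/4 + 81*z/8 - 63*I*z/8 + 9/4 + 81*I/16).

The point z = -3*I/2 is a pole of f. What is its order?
Factor the denominator:
  z^4 - 3*z^3/2 + 31*I*z^3/6 - 39*z^2/4 - 27*I*z^2/4 + 81*z/8 - 63*I*z/8 + 9/4 + 81*I/16 = (z + 3*I/2)^3*(z - 3/2 + 2*I/3)

The numerator P(z) = 2 - z^2 has P(-3*I/2) = 17/4 ≠ 0, so no factor of (z + 3*I/2) cancels.
Near z = -3*I/2 we can therefore write f(z) = g(z)/(z + 3*I/2)^3 with g analytic at -3*I/2 and g(-3*I/2) ≠ 0 (g is the numerator divided by the remaining denominator factors).

Hence z = -3*I/2 is a pole of order 3.

Final answer: 3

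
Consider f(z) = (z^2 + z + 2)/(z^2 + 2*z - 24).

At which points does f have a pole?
The singularities of f are the zeros of the denominator. Factoring,
  z^2 + 2*z - 24 = (z - 4)*(z + 6)
so the candidates are z = 4, z = -6.

Check the numerator P(z) = z^2 + z + 2 at each one:
  P(4) = 22 ≠ 0, so z = 4 is a (simple) pole.
  P(-6) = 32 ≠ 0, so z = -6 is a (simple) pole.

Poles of f: {-6, 4}

Final answer: {-6, 4}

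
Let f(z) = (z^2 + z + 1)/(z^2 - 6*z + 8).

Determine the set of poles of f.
{2, 4}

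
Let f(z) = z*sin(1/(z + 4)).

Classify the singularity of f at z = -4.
Let u = z + 4. Then
  sin(1/u) = Σ_{k≥0} (-1)^k (1)^(2k+1)/((2k+1)!·u^(2k+1)) = 1/u - 1/(6*u^3) + 1/(120*u^5) + ...
which has infinitely many negative powers of u, so sin(1/(z + 4)) has an essential singularity at z = -4.
The extra factor z is a nonzero polynomial; if the product had at most a pole at z = -4, dividing by that polynomial would leave sin(1/(z + 4)) with at most a pole too — contradiction. (Equivalently, the product's Laurent series still has infinitely many negative powers.)
So the singularity is essential.

Final answer: essential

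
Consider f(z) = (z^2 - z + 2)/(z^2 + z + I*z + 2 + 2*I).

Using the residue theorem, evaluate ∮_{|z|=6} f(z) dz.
By the residue theorem, ∮_C f(z) dz = 2πi · (sum of the residues of f at the poles inside |z| = 6).

The denominator factors as (z + 1 - I)*(z + 2*I), so the singularities of f are simple poles at z = -1 + I, z = -2*I.
  |-1 + I|² = 2 < 36 = 6², so this pole is inside the contour.
  |-2*I|² = 4 < 36 = 6², so this pole is inside the contour.

With P(z) = z^2 - z + 2 and Q(z) = z^2 + z + I*z + 2 + 2*I, each pole is simple, so Res(f, z₀) = P(z₀)/Q'(z₀) with Q'(z) = 2*z + 1 + I.
  Res(f, -1 + I) = P(-1 + I)/Q'(-1 + I) = (3 - 3*I)/(-1 + 3*I) = -6/5 - 3*I/5
  Res(f, -2*I) = P(-2*I)/Q'(-2*I) = (-2 + 2*I)/(1 - 3*I) = -4/5 - 2*I/5

Sum of residues inside C: -2 - I
∮_C f(z) dz = 2πi · (-2 - I) = pi*(2 - 4*I)

Final answer: pi*(2 - 4*I)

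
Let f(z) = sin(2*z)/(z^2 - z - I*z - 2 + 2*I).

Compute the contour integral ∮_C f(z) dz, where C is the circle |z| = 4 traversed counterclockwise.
pi*(-1/5 + 3*I/5)*sin(4) + pi*(-1/5 + 3*I/5)*sin(2 - 2*I)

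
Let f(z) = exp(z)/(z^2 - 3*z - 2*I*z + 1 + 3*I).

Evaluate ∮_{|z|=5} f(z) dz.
-2*I*pi*exp(1 + I) + 2*I*pi*exp(2 + I)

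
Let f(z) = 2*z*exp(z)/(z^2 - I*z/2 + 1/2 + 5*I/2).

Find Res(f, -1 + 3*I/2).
Write f(z) = P(z)/Q(z) with P(z) = 2*z*exp(z) and Q(z) = z^2 - I*z/2 + 1/2 + 5*I/2.
The denominator factors as Q(z) = (z - 1 + I)*(z + 1 - 3*I/2), so z = -1 + 3*I/2 is a simple zero of Q and P is analytic there; z = -1 + 3*I/2 is therefore a simple pole and
  Res(f, z₀) = P(z₀)/Q'(z₀).

Q'(z) = 2*z - I/2, so Q'(-1 + 3*I/2) = -2 + 5*I/2.
P(-1 + 3*I/2) = (-2 + 3*I)*exp(-1 + 3*I/2).

Res(f, -1 + 3*I/2) = ((-2 + 3*I)*exp(-1 + 3*I/2))/(-2 + 5*I/2) = (46/41 - 4*I/41)*exp(-1 + 3*I/2)

Final answer: (46/41 - 4*I/41)*exp(-1 + 3*I/2)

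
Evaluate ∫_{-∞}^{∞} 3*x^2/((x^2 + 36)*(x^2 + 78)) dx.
Let f(z) = 3*z^2/((z^2 + 36)*(z^2 + 78)). The denominator has no real zeros and deg Q - deg P = 2 ≥ 2, so the integral of f over the upper semicircle |z| = R tends to 0 as R → ∞. Closing the contour in the upper half-plane,
  ∫_{-∞}^{∞} f(x) dx = 2πi · Σ Res(f, z_k)  over the poles with Im z_k > 0.

Zeros of the denominator: z^2 + 36 = 0 gives z = ±6*I; z^2 + 78 = 0 gives z = ±sqrt(78)*I.
Upper half-plane: z = 6*I, z = sqrt(78)*I (simple).

Each pole is a simple zero of Q(z) = z^4 + 114*z^2 + 2808, so Res(f, z₀) = P(z₀)/Q'(z₀) with P(z) = 3*z^2, Q'(z) = 4*z^3 + 228*z:
  Res(f, 6*I) = (-108)/(504*I) = 3*I/14
  Res(f, sqrt(78)*I) = (-234)/(-84*sqrt(78)*I) = -sqrt(78)*I/28

Sum of residues: I*(6 - sqrt(78))/28
∫_{-∞}^{∞} f(x) dx = 2πi · (I*(6 - sqrt(78))/28) = pi*(-6 + sqrt(78))/14

Final answer: pi*(-6 + sqrt(78))/14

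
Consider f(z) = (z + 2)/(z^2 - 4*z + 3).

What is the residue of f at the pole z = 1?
Write f(z) = P(z)/Q(z) with P(z) = z + 2 and Q(z) = z^2 - 4*z + 3.
The denominator factors as Q(z) = (z - 1)*(z - 3), so z = 1 is a simple zero of Q and P is analytic there; z = 1 is therefore a simple pole and
  Res(f, z₀) = P(z₀)/Q'(z₀).

Q'(z) = 2*z - 4, so Q'(1) = -2.
P(1) = 3.

Res(f, 1) = (3)/(-2) = -3/2

Final answer: -3/2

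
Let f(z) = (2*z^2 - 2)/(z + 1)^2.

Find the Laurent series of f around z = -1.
Put w = z - (-1), i.e. z = w - 1. The denominator is w^2, so it suffices to rewrite the numerator in powers of w.

P(z) = 2*z^2 - 2
P(w - 1) = -4*w + 2*w^2

Dividing each term by w^2:
  f = -4/w + 2

Substituting back w = z + 1:
  f(z) = -4/(z + 1) + 2

The series is finite because the numerator is a polynomial; the negative powers form the principal part, and the coefficient of 1/(z + 1) gives Res(f, -1) = -4.

Final answer: -4/(z + 1) + 2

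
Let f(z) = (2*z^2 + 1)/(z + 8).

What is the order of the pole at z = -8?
Factor the denominator:
  z + 8 = (z + 8)

The numerator P(z) = 2*z^2 + 1 has P(-8) = 129 ≠ 0, so no factor of (z + 8) cancels.
Near z = -8 we can therefore write f(z) = g(z)/(z + 8) with g analytic at -8 and g(-8) ≠ 0 (g is just the numerator).

Hence z = -8 is a pole of order 1.

Final answer: 1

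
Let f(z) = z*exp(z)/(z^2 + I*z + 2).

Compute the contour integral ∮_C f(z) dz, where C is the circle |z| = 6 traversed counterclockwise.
By the residue theorem, ∮_C f(z) dz = 2πi · (sum of the residues of f at the poles inside |z| = 6).

The denominator factors as (z - I)*(z + 2*I), so the singularities of f are simple poles at z = I, z = -2*I.
  |I|² = 1 < 36 = 6², so this pole is inside the contour.
  |-2*I|² = 4 < 36 = 6², so this pole is inside the contour.

With P(z) = z*exp(z) and Q(z) = z^2 + I*z + 2, each pole is simple, so Res(f, z₀) = P(z₀)/Q'(z₀) with Q'(z) = 2*z + I.
  Res(f, I) = P(I)/Q'(I) = (I*exp(I))/(3*I) = exp(I)/3
  Res(f, -2*I) = P(-2*I)/Q'(-2*I) = (-2*I*exp(-2*I))/(-3*I) = 2*exp(-2*I)/3

Sum of residues inside C: 2*exp(-2*I)/3 + exp(I)/3
∮_C f(z) dz = 2πi · (2*exp(-2*I)/3 + exp(I)/3) = 4*I*pi*exp(-2*I)/3 + 2*I*pi*exp(I)/3

Final answer: 4*I*pi*exp(-2*I)/3 + 2*I*pi*exp(I)/3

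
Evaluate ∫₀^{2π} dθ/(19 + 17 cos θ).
Let J = ∫₀^{2π} dθ/(19 + 17 cos θ).
Put z = e^{iθ}: then cos θ = (z + 1/z)/2, dθ = dz/(iz), and z runs once counterclockwise around |z| = 1:
  J = ∮_{|z|=1} 1/(19 + 17*(z + 1/z)/2) · dz/(iz) = (2/i) ∮_{|z|=1} dz/(17*z^2 + 38*z + 17).
The roots of 17*z^2 + 38*z + 17 are z = (-19 ± sqrt(19^2 - 17^2))/17, with sqrt(72) = 6*sqrt(2); their product is 1, so only z₊ = -19/17 + 6*sqrt(2)/17 lies inside the unit circle (z₋ = -19/17 - 6*sqrt(2)/17 lies outside).
z₊ is a simple zero of q(z) = 17*z^2 + 38*z + 17, so Res(1/q, z₊) = 1/q'(z₊) with q'(z) = 34*z + 38; and q'(z₊) = 17*(z₊ - z₋) = 12*sqrt(2).
Therefore J = (2/i) · 2πi · 1/(12*sqrt(2)) = 2*pi/(6*sqrt(2)) = sqrt(2)*pi/6

Final answer: sqrt(2)*pi/6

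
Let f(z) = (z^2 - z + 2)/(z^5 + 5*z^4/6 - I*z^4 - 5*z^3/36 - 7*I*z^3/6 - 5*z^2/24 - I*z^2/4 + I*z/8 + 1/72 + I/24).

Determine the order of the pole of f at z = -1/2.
Factor the denominator:
  z^5 + 5*z^4/6 - I*z^4 - 5*z^3/36 - 7*I*z^3/6 - 5*z^2/24 - I*z^2/4 + I*z/8 + 1/72 + I/24 = (z + 1/2)^3*(z - 1/3 - I)*(z - 1/3)

The numerator P(z) = z^2 - z + 2 has P(-1/2) = 11/4 ≠ 0, so no factor of (z + 1/2) cancels.
Near z = -1/2 we can therefore write f(z) = g(z)/(z + 1/2)^3 with g analytic at -1/2 and g(-1/2) ≠ 0 (g is the numerator divided by the remaining denominator factors).

Hence z = -1/2 is a pole of order 3.

Final answer: 3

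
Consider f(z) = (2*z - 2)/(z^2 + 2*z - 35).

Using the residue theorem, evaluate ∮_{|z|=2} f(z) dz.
0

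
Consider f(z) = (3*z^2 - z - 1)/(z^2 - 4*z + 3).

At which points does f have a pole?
The singularities of f are the zeros of the denominator. Factoring,
  z^2 - 4*z + 3 = (z - 1)*(z - 3)
so the candidates are z = 1, z = 3.

Check the numerator P(z) = 3*z^2 - z - 1 at each one:
  P(1) = 1 ≠ 0, so z = 1 is a (simple) pole.
  P(3) = 23 ≠ 0, so z = 3 is a (simple) pole.

Poles of f: {1, 3}

Final answer: {1, 3}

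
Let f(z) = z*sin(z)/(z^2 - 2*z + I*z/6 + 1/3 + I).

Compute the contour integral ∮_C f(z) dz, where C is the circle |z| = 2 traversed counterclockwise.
By the residue theorem, ∮_C f(z) dz = 2πi · (sum of the residues of f at the poles inside |z| = 2).

The denominator factors as (z - I/2)*(z - 2 + 2*I/3), so the singularities of f are simple poles at z = I/2, z = 2 - 2*I/3.
  |I/2|² = 1/4 < 4 = 2², so this pole is inside the contour.
  |2 - 2*I/3|² = 40/9 > 4 = 2², so this pole is outside the contour.

With P(z) = z*sin(z) and Q(z) = z^2 - 2*z + I*z/6 + 1/3 + I, each pole is simple, so Res(f, z₀) = P(z₀)/Q'(z₀) with Q'(z) = 2*z - 2 + I/6.
  Res(f, I/2) = P(I/2)/Q'(I/2) = (-sinh(1/2)/2)/(-2 + 7*I/6) = (36/193 + 21*I/193)*sinh(1/2)

∮_C f(z) dz = 2πi · ((36/193 + 21*I/193)*sinh(1/2)) = pi*(-42/193 + 72*I/193)*sinh(1/2)

Final answer: pi*(-42/193 + 72*I/193)*sinh(1/2)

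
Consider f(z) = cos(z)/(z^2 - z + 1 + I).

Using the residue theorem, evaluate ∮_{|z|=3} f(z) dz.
By the residue theorem, ∮_C f(z) dz = 2πi · (sum of the residues of f at the poles inside |z| = 3).

The denominator factors as (z - 1 + I)*(z - I), so the singularities of f are simple poles at z = 1 - I, z = I.
  |1 - I|² = 2 < 9 = 3², so this pole is inside the contour.
  |I|² = 1 < 9 = 3², so this pole is inside the contour.

With P(z) = cos(z) and Q(z) = z^2 - z + 1 + I, each pole is simple, so Res(f, z₀) = P(z₀)/Q'(z₀) with Q'(z) = 2*z - 1.
  Res(f, 1 - I) = P(1 - I)/Q'(1 - I) = (cos(1 - I))/(1 - 2*I) = (1/5 + 2*I/5)*cos(1 - I)
  Res(f, I) = P(I)/Q'(I) = (cosh(1))/(-1 + 2*I) = (-1/5 - 2*I/5)*cosh(1)

Sum of residues inside C: (-1/5 - 2*I/5)*cosh(1) + (1/5 + 2*I/5)*cos(1 - I)
∮_C f(z) dz = 2πi · ((-1/5 - 2*I/5)*cosh(1) + (1/5 + 2*I/5)*cos(1 - I)) = pi*(4/5 - 2*I/5)*cosh(1) + pi*(-4/5 + 2*I/5)*cos(1 - I)

Final answer: pi*(4/5 - 2*I/5)*cosh(1) + pi*(-4/5 + 2*I/5)*cos(1 - I)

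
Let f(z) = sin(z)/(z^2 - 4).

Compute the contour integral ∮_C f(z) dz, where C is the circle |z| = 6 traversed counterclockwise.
By the residue theorem, ∮_C f(z) dz = 2πi · (sum of the residues of f at the poles inside |z| = 6).

The denominator factors as (z - 2)*(z + 2), so the singularities of f are simple poles at z = 2, z = -2.
  |2|² = 4 < 36 = 6², so this pole is inside the contour.
  |-2|² = 4 < 36 = 6², so this pole is inside the contour.

With P(z) = sin(z) and Q(z) = z^2 - 4, each pole is simple, so Res(f, z₀) = P(z₀)/Q'(z₀) with Q'(z) = 2*z.
  Res(f, 2) = P(2)/Q'(2) = (sin(2))/(4) = sin(2)/4
  Res(f, -2) = P(-2)/Q'(-2) = (-sin(2))/(-4) = sin(2)/4

Sum of residues inside C: sin(2)/2
∮_C f(z) dz = 2πi · (sin(2)/2) = I*pi*sin(2)

Final answer: I*pi*sin(2)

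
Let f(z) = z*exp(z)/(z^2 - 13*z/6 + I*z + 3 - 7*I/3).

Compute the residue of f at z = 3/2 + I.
Write f(z) = P(z)/Q(z) with P(z) = z*exp(z) and Q(z) = z^2 - 13*z/6 + I*z + 3 - 7*I/3.
The denominator factors as Q(z) = (z - 2/3 + 2*I)*(z - 3/2 - I), so z = 3/2 + I is a simple zero of Q and P is analytic there; z = 3/2 + I is therefore a simple pole and
  Res(f, z₀) = P(z₀)/Q'(z₀).

Q'(z) = 2*z - 13/6 + I, so Q'(3/2 + I) = 5/6 + 3*I.
P(3/2 + I) = (3/2 + I)*exp(3/2 + I).

Res(f, 3/2 + I) = ((3/2 + I)*exp(3/2 + I))/(5/6 + 3*I) = (153/349 - 132*I/349)*exp(3/2 + I)

Final answer: (153/349 - 132*I/349)*exp(3/2 + I)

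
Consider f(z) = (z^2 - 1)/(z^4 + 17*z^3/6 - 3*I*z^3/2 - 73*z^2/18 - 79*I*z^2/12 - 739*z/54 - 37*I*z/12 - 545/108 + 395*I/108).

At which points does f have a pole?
The singularities of f are the zeros of the denominator. Factoring,
  z^4 + 17*z^3/6 - 3*I*z^3/2 - 73*z^2/18 - 79*I*z^2/12 - 739*z/54 - 37*I*z/12 - 545/108 + 395*I/108 = (z + 3/2 - I/3)*(z + 3 + I/3)*(z + 1/3 - I/2)*(z - 2 - I)
so the candidates are z = -3/2 + I/3, z = -3 - I/3, z = -1/3 + I/2, z = 2 + I.

Check the numerator P(z) = z^2 - 1 at each one:
  P(-3/2 + I/3) = 41/36 - I ≠ 0, so z = -3/2 + I/3 is a (simple) pole.
  P(-3 - I/3) = 71/9 + 2*I ≠ 0, so z = -3 - I/3 is a (simple) pole.
  P(-1/3 + I/2) = -41/36 - I/3 ≠ 0, so z = -1/3 + I/2 is a (simple) pole.
  P(2 + I) = 2 + 4*I ≠ 0, so z = 2 + I is a (simple) pole.

Poles of f: {-3 - I/3, -3/2 + I/3, -1/3 + I/2, 2 + I}

Final answer: {-3 - I/3, -3/2 + I/3, -1/3 + I/2, 2 + I}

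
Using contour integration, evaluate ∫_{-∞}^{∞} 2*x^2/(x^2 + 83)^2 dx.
Let f(z) = 2*z^2/(z^2 + 83)^2. The denominator has no real zeros and deg Q - deg P = 2 ≥ 2, so the integral of f over the upper semicircle |z| = R tends to 0 as R → ∞. Closing the contour in the upper half-plane,
  ∫_{-∞}^{∞} f(x) dx = 2πi · Σ Res(f, z_k)  over the poles with Im z_k > 0.

Zeros of the denominator: z^2 + 83 = 0 gives z = ±sqrt(83)*I.
Upper half-plane: z = sqrt(83)*I (a pole of order 2).

Write f(z) = g(z)/(z - sqrt(83)*I)^2 with g(z) = 2*z^2/(z + sqrt(83)*I)^2. For a double pole, Res(f, z₀) = g'(z₀):
  g'(z) = 4*sqrt(83)*I*z/(z + sqrt(83)*I)^3
  Res(f, sqrt(83)*I) = g'(sqrt(83)*I) = -sqrt(83)*I/166

∫_{-∞}^{∞} f(x) dx = 2πi · (-sqrt(83)*I/166) = sqrt(83)*pi/83

Final answer: sqrt(83)*pi/83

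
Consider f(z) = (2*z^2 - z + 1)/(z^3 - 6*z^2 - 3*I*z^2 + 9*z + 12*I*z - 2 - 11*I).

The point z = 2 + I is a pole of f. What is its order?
Factor the denominator:
  z^3 - 6*z^2 - 3*I*z^2 + 9*z + 12*I*z - 2 - 11*I = (z - 2 - I)^3

The numerator P(z) = 2*z^2 - z + 1 has P(2 + I) = 5 + 7*I ≠ 0, so no factor of (z - 2 - I) cancels.
Near z = 2 + I we can therefore write f(z) = g(z)/(z - 2 - I)^3 with g analytic at 2 + I and g(2 + I) ≠ 0 (g is just the numerator).

Hence z = 2 + I is a pole of order 3.

Final answer: 3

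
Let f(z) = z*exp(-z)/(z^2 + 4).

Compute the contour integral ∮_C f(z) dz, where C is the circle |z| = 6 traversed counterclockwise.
By the residue theorem, ∮_C f(z) dz = 2πi · (sum of the residues of f at the poles inside |z| = 6).

The denominator factors as (z + 2*I)*(z - 2*I), so the singularities of f are simple poles at z = -2*I, z = 2*I.
  |-2*I|² = 4 < 36 = 6², so this pole is inside the contour.
  |2*I|² = 4 < 36 = 6², so this pole is inside the contour.

With P(z) = z*exp(-z) and Q(z) = z^2 + 4, each pole is simple, so Res(f, z₀) = P(z₀)/Q'(z₀) with Q'(z) = 2*z.
  Res(f, -2*I) = P(-2*I)/Q'(-2*I) = (-2*I*exp(2*I))/(-4*I) = exp(2*I)/2
  Res(f, 2*I) = P(2*I)/Q'(2*I) = (2*I*exp(-2*I))/(4*I) = exp(-2*I)/2

Sum of residues inside C: exp(-2*I)/2 + exp(2*I)/2
∮_C f(z) dz = 2πi · (exp(-2*I)/2 + exp(2*I)/2) = I*pi*exp(2*I) + I*pi*exp(-2*I)

Final answer: I*pi*exp(2*I) + I*pi*exp(-2*I)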